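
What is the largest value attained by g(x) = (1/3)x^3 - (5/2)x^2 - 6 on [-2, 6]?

Differentiating, g'(x) = x^2 - 5x; which vanishes at x = 0 and x = 5.
Evaluating at the critical points and endpoints: g(-2) = -56/3; g(0) = -6; g(5) = -161/6; g(6) = -24.
So the maximum is g(0) = -6.

-6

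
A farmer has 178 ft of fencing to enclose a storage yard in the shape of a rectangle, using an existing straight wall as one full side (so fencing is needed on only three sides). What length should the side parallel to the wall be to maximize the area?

89

Let the sides perpendicular to the wall have length x and the parallel side y, so 2x + y = 178 and the area is A = xy = x(178 − 2x).
A'(x) = 178 − 4x = 0 gives x = 89/2, and A''(x) = −4 < 0 confirms a maximum.
Then y = 178 − 2·89/2 = 89 and A = 7921/2.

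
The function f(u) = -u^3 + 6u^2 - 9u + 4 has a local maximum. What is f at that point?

f'(u) = -3u^2 + 12u - 9. Setting f'(u) = 0 gives u ∈ {1, 3}.
Second-derivative test with f''(u) = -6u + 12: f''(1) = 6 > 0 ⇒ local minimum; f''(3) = -6 < 0 ⇒ local maximum.
Thus f has its local maximum at u = 3, with value 4.

4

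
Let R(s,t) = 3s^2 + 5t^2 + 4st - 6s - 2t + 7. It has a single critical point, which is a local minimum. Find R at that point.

∂R/∂s = 6s + 4t - 6 = 0 and ∂R/∂t = 4s + 10t - 2 = 0, so (s, t) = (13/11, -3/11).
The Hessian has R_{ss} = 6, R_{tt} = 10, R_{st} = 4, giving D = 44 > 0 with R_{ss} > 0, so the point is a local minimum.
R(13/11, -3/11) = 41/11.

41/11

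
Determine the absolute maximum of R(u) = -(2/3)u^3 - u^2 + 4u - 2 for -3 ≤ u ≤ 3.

1/3

The derivative is -2u^2 - 2u + 4, which vanishes at u = -2 and u = 1.
Compare values at every candidate in [-3, 3]: R(-3) = -5; R(-2) = -26/3; R(1) = 1/3; R(3) = -17.
Hence the absolute maximum is 1/3 at u = 1.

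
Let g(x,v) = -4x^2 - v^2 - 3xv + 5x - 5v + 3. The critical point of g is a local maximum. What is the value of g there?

∂g/∂x = -8x - 3v + 5 = 0 and ∂g/∂v = -3x - 2v - 5 = 0, so (x, v) = (25/7, -55/7).
The Hessian has g_{xx} = -8, g_{vv} = -2, g_{xv} = -3, giving D = 7 > 0 with g_{xx} < 0, so the point is a local maximum.
g(25/7, -55/7) = 221/7.

221/7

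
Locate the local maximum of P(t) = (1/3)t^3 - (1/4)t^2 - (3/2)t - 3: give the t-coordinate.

-1

Critical points: P'(t) = t^2 - (1/2)t - 3/2 vanishes at t = -1, 3/2.
P''(t) = 2t - 1/2. P''(-1) = -5/2 < 0 ⇒ local maximum; P''(3/2) = 5/2 > 0 ⇒ local minimum.
So the local maximum value is P(-1) = -25/12.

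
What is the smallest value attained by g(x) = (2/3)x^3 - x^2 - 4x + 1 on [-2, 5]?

The derivative is 2x^2 - 2x - 4, which vanishes at x = -1 and x = 2.
Candidates: g(-2) = -1/3,  g(-1) = 10/3,  g(2) = -17/3,  g(5) = 118/3.
Hence the absolute minimum is -17/3 at x = 2.

-17/3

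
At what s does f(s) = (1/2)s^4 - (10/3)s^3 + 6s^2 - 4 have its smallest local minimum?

0

f'(s) = 2s^3 - 10s^2 + 12s = 0 at s = 0, 2, 3.
Since f''(s) = 6s^2 - 20s + 12, we get f''(0) = 12 > 0 ⇒ local minimum; f''(2) = -4 < 0 ⇒ local maximum; f''(3) = 6 > 0 ⇒ local minimum.
So the smallest local minimum value is f(0) = -4.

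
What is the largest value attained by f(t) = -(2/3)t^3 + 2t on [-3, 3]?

The derivative is -2t^2 + 2, which vanishes at t = -1 and t = 1.
Evaluating at the critical points and endpoints: f(-3) = 12, f(-1) = -4/3, f(1) = 4/3, f(3) = -12.
The maximum over the interval is 12, attained at t = -3.

12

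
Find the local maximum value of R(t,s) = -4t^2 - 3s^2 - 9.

-9

∂R/∂t = -8t = 0 and ∂R/∂s = -6s = 0, so (t, s) = (0, 0).
The Hessian has R_{tt} = -8, R_{ss} = -6, R_{ts} = 0, giving D = 48 > 0 with R_{tt} < 0, so the point is a local maximum.
R(0, 0) = -9.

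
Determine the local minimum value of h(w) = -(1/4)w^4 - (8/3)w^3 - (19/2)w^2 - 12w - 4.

h'(w) = -w^3 - 8w^2 - 19w - 12. Setting h'(w) = 0 gives w ∈ {-4, -3, -1}.
Second-derivative test with h''(w) = -3w^2 - 16w - 19: h''(-4) = -3 < 0 ⇒ local maximum; h''(-3) = 2 > 0 ⇒ local minimum; h''(-1) = -6 < 0 ⇒ local maximum.
Thus h has its local minimum at w = -3, with value -7/4.

-7/4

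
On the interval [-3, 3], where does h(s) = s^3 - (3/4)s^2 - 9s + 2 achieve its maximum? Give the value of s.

-3/2

h'(s) = 3s^2 - (3/2)s - 9, which vanishes at s = -3/2 and s = 2.
Compare values at every candidate in [-3, 3]: h(-3) = -19/4, h(-3/2) = 167/16, h(2) = -11, h(3) = -19/4.
The maximum over the interval is 167/16, attained at s = -3/2.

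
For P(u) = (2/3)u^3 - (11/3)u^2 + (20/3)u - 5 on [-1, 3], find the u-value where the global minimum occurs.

-1

Differentiating, P'(u) = 2u^2 - (22/3)u + 20/3; which vanishes at u = 5/3 and u = 2.
Evaluating at the critical points and endpoints: P(-1) = -16,  P(5/3) = -80/81,  P(2) = -1,  P(3) = 0.
The minimum over the interval is -16, attained at u = -1.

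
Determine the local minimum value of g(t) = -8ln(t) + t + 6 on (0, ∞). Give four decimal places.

g'(t) = -8/t + 1 = 0 gives t = 8.
g''(t) = 8/t², which is positive for t > 0, so this is a local minimum.
g(8) = -8·ln(8) + 8 + 6 ≈ -2.6355.

-2.6355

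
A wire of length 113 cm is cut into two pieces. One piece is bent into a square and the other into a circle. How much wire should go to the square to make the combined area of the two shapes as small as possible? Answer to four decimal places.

63.2912

Let x be the length used for the square. Square side x/4; circle radius (113−x)/(2π).
A(x) = (x/4)² + π·((113−x)/(2π))² = x²/16 + (113−x)²/(4π) for 0 ≤ x ≤ 113. A'(x) = x/8 − (113−x)/(2π) = 0 gives x = 4·113/(π+4) ≈ 63.2912.
A'' = 1/8 + 1/(2π) > 0, so this gives the minimum combined area; x ≈ 63.2912 cm to the square.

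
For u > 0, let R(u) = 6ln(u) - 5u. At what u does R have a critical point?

R'(u) = 6/u − 5 = 0 gives u = 6/5.
R''(u) = -6/u², which is negative for u > 0, so this is a local maximum.
R(6/5) = 6·ln(6/5) - 6 ≈ -4.9061.

6/5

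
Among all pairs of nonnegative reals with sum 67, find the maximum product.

4489/4

With x + y = 67, the product is P(x) = x(67 − x).
P'(x) = 67 − 2x = 0 gives x = 67/2; P'' = −2 < 0, so this is the maximum.
P = 67/2·67/2 = 4489/4.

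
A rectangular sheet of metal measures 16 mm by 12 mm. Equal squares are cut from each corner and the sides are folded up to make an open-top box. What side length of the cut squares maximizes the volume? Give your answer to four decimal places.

2.2630

With cut size x, the volume is V(x) = x(16 − 2x)(12 − 2x) for 0 < x < 6.
V'(x) = 12x^2 − 112x + 192. Setting V'(x) = 0 gives x ≈ 2.2630 (the root in (0, 6)).
V''(x) = 24x − 112 is negative there, so this is the maximum; V ≈ 194.0674.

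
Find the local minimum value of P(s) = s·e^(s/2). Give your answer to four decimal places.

P'(s) = 1·e^(s/2) + (s)·(1/2)·e^(s/2) = ((1/2)s + 1)·e^(s/2). Since e^(s/2) > 0, the only critical point is s = -2.
P''(-2) has the same sign as 1/2 > 0, so this is a local minimum.
P(-2) = (-2)·e^(-1) ≈ -0.7358.

-0.7358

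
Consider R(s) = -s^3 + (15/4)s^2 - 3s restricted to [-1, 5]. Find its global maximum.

R'(s) = -3s^2 + (15/2)s - 3, which vanishes at s = 1/2 and s = 2.
Candidates: R(-1) = 31/4; R(1/2) = -11/16; R(2) = 1; R(5) = -185/4.
So the maximum is R(-1) = 31/4.

31/4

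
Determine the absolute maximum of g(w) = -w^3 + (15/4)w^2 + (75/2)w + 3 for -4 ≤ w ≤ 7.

637/4

g'(w) = -3w^2 + (15/2)w + 75/2, which vanishes at w = -5/2 and w = 5.
Evaluating at the critical points and endpoints: g(-4) = -23, g(-5/2) = -827/16, g(5) = 637/4, g(7) = 425/4.
Hence the absolute maximum is 637/4 at w = 5.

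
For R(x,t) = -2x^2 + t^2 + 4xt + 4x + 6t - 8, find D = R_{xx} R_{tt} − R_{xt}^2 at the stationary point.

∂R/∂x = -4x + 4t + 4 = 0 and ∂R/∂t = 4x + 2t + 6 = 0, so (x, t) = (-2/3, -5/3).
The Hessian has R_{xx} = -4, R_{tt} = 2, R_{xt} = 4, giving D = -24 < 0, so the point is a saddle point.
D = (-4)·(2) − (4)^2 = -24.

-24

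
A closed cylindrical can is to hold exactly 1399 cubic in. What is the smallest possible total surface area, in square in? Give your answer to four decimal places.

692.4573

With radius r and height h, πr²h = 1399 so h = 1399/(πr²), and S(r) = 2πr² + 2πrh = 2πr² + 2·1399/r.
S'(r) = 4πr − 2·1399/r² = 0 ⇒ r³ = 1399/(2π), so r ≈ 6.0610 and h = 2r ≈ 12.1220.
S''(r) = 4π + 4·1399/r³ > 0, so this is the minimum; S ≈ 692.4573.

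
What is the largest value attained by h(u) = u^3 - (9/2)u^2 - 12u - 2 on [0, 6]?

-2

h'(u) = 3u^2 - 9u - 12, whose only zero in [0, 6] is u = 4.
Candidates: h(0) = -2, h(4) = -58, h(6) = -20.
Hence the absolute maximum is -2 at u = 0.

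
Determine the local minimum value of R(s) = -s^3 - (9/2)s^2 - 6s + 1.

3

R'(s) = -3s^2 - 9s - 6 = 0 at s = -2, -1.
R''(s) = -6s - 9. R''(-2) = 3 > 0 ⇒ local minimum; R''(-1) = -3 < 0 ⇒ local maximum.
The local minimum is R(-2) = 3.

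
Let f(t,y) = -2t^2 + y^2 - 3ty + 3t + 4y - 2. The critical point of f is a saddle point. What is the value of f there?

-21/17

∂f/∂t = -4t - 3y + 3 = 0 and ∂f/∂y = -3t + 2y + 4 = 0, so (t, y) = (18/17, -7/17).
The Hessian has f_{tt} = -4, f_{yy} = 2, f_{ty} = -3, giving D = -17 < 0, so the point is a saddle point.
f(18/17, -7/17) = -21/17.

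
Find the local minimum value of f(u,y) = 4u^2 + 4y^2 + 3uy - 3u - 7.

∂f/∂u = 8u + 3y - 3 = 0 and ∂f/∂y = 3u + 8y = 0, so (u, y) = (24/55, -9/55).
The Hessian has f_{uu} = 8, f_{yy} = 8, f_{uy} = 3, giving D = 55 > 0 with f_{uu} > 0, so the point is a local minimum.
f(24/55, -9/55) = -421/55.

-421/55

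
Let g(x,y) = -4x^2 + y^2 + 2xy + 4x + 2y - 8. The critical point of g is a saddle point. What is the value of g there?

∂g/∂x = -8x + 2y + 4 = 0 and ∂g/∂y = 2x + 2y + 2 = 0, so (x, y) = (1/5, -6/5).
The Hessian has g_{xx} = -8, g_{yy} = 2, g_{xy} = 2, giving D = -20 < 0, so the point is a saddle point.
g(1/5, -6/5) = -44/5.

-44/5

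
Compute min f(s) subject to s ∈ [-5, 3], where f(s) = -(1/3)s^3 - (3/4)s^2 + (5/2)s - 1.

f'(s) = -s^2 - (3/2)s + 5/2, which vanishes at s = -5/2 and s = 1.
Candidates: f(-5) = 113/12, f(-5/2) = -323/48, f(1) = 5/12, f(3) = -37/4.
So the minimum is f(3) = -37/4.

-37/4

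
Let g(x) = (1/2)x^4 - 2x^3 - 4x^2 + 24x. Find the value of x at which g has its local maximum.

2

Critical points: g'(x) = 2x^3 - 6x^2 - 8x + 24 vanishes at x = -2, 2, 3.
Since g''(x) = 6x^2 - 12x - 8, we get g''(-2) = 40 > 0 ⇒ local minimum; g''(2) = -8 < 0 ⇒ local maximum; g''(3) = 10 > 0 ⇒ local minimum.
The local maximum is g(2) = 24.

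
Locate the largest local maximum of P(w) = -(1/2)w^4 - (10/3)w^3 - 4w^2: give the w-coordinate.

Critical points: P'(w) = -2w^3 - 10w^2 - 8w vanishes at w = -4, -1, 0.
Since P''(w) = -6w^2 - 20w - 8, we get P''(-4) = -24 < 0 ⇒ local maximum; P''(-1) = 6 > 0 ⇒ local minimum; P''(0) = -8 < 0 ⇒ local maximum.
Thus P has its largest local maximum at w = -4, with value 64/3.

-4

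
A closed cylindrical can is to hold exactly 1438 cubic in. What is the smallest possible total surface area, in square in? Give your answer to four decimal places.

705.2674

With radius r and height h, πr²h = 1438 so h = 1438/(πr²), and S(r) = 2πr² + 2πrh = 2πr² + 2·1438/r.
S'(r) = 4πr − 2·1438/r² = 0 ⇒ r³ = 1438/(2π), so r ≈ 6.1168 and h = 2r ≈ 12.2337.
S''(r) = 4π + 4·1438/r³ > 0, so this is the minimum; S ≈ 705.2674.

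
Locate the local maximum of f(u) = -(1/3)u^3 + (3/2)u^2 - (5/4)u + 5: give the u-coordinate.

f'(u) = -u^2 + 3u - 5/4. Setting f'(u) = 0 gives u ∈ {1/2, 5/2}.
Since f''(u) = -2u + 3, we get f''(1/2) = 2 > 0 ⇒ local minimum; f''(5/2) = -2 < 0 ⇒ local maximum.
The local maximum is f(5/2) = 145/24.

5/2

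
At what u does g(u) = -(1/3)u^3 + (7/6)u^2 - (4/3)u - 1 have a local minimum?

Critical points: g'(u) = -u^2 + (7/3)u - 4/3 vanishes at u = 1, 4/3.
Since g''(u) = -2u + 7/3, we get g''(1) = 1/3 > 0 ⇒ local minimum; g''(4/3) = -1/3 < 0 ⇒ local maximum.
So the local minimum value is g(1) = -3/2.

1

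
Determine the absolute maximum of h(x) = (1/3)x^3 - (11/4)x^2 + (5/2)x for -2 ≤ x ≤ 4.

Differentiating, h'(x) = x^2 - (11/2)x + 5/2; whose only zero in [-2, 4] is x = 1/2.
Candidates: h(-2) = -56/3,  h(1/2) = 29/48,  h(4) = -38/3.
The maximum over the interval is 29/48, attained at x = 1/2.

29/48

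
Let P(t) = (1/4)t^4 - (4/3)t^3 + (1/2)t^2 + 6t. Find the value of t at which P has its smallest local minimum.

Critical points: P'(t) = t^3 - 4t^2 + t + 6 vanishes at t = -1, 2, 3.
P''(t) = 3t^2 - 8t + 1. P''(-1) = 12 > 0 ⇒ local minimum; P''(2) = -3 < 0 ⇒ local maximum; P''(3) = 4 > 0 ⇒ local minimum.
So the smallest local minimum value is P(-1) = -47/12.

-1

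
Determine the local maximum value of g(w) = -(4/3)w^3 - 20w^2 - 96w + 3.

457/3

g'(w) = -4w^2 - 40w - 96 = 0 at w = -6, -4.
Since g''(w) = -8w - 40, we get g''(-6) = 8 > 0 ⇒ local minimum; g''(-4) = -8 < 0 ⇒ local maximum.
The local maximum is g(-4) = 457/3.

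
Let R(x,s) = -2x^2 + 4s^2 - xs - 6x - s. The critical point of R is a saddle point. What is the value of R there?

∂R/∂x = -4x - s - 6 = 0 and ∂R/∂s = -x + 8s - 1 = 0, so (x, s) = (-49/33, -2/33).
The Hessian has R_{xx} = -4, R_{ss} = 8, R_{xs} = -1, giving D = -33 < 0, so the point is a saddle point.
R(-49/33, -2/33) = 148/33.

148/33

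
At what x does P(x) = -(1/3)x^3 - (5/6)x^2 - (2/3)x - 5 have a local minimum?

P'(x) = -x^2 - (5/3)x - 2/3. Setting P'(x) = 0 gives x ∈ {-1, -2/3}.
Since P''(x) = -2x - 5/3, we get P''(-1) = 1/3 > 0 ⇒ local minimum; P''(-2/3) = -1/3 < 0 ⇒ local maximum.
The local minimum is P(-1) = -29/6.

-1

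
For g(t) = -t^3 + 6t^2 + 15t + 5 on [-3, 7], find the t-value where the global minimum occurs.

-1

The derivative is -3t^2 + 12t + 15, which vanishes at t = -1 and t = 5.
Candidates: g(-3) = 41; g(-1) = -3; g(5) = 105; g(7) = 61.
So the minimum is g(-1) = -3.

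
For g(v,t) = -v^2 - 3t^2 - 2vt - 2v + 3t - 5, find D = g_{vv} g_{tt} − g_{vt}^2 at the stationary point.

∂g/∂v = -2v - 2t - 2 = 0 and ∂g/∂t = -2v - 6t + 3 = 0, so (v, t) = (-9/4, 5/4).
The Hessian has g_{vv} = -2, g_{tt} = -6, g_{vt} = -2, giving D = 8 > 0 with g_{vv} < 0, so the point is a local maximum.
D = (-2)·(-6) − (-2)^2 = 8.

8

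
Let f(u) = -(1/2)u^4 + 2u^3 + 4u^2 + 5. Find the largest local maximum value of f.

69

f'(u) = -2u^3 + 6u^2 + 8u. Setting f'(u) = 0 gives u ∈ {-1, 0, 4}.
Second-derivative test with f''(u) = -6u^2 + 12u + 8: f''(-1) = -10 < 0 ⇒ local maximum; f''(0) = 8 > 0 ⇒ local minimum; f''(4) = -40 < 0 ⇒ local maximum.
Thus f has its largest local maximum at u = 4, with value 69.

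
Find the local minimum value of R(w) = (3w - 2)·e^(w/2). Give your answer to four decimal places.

-3.0805

Differentiating with the product rule gives R'(w) = ((3/2)w + 2)·e^(w/2). Since e^(w/2) > 0, the only critical point is w = -4/3.
R''(-4/3) has the same sign as 3/2 > 0, so this is a local minimum.
R(-4/3) = (-6)·e^(-2/3) ≈ -3.0805.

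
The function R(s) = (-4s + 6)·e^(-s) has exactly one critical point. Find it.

5/2

Differentiating with the product rule gives R'(s) = (4s - 10)·e^(-s). Since e^(-s) > 0, the only critical point is s = 5/2.
R''(5/2) has the same sign as 4 > 0, so this is a local minimum.
R(5/2) = (-4)·e^(-5/2) ≈ -0.3283.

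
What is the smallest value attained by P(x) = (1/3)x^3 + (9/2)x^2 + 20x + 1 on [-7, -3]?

Differentiating, P'(x) = x^2 + 9x + 20; which vanishes at x = -5 and x = -4.
Candidates: P(-7) = -197/6,  P(-5) = -169/6,  P(-4) = -85/3,  P(-3) = -55/2.
Hence the absolute minimum is -197/6 at x = -7.

-197/6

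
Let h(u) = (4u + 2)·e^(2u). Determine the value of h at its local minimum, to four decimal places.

-0.2707

By the product rule, h'(u) = (8u + 8)·e^(2u). Since e^(2u) > 0, the only critical point is u = -1.
h''(-1) has the same sign as 8 > 0, so this is a local minimum.
h(-1) = (-2)·e^(-2) ≈ -0.2707.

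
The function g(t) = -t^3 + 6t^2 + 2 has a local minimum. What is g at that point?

g'(t) = -3t^2 + 12t. Setting g'(t) = 0 gives t ∈ {0, 4}.
Since g''(t) = -6t + 12, we get g''(0) = 12 > 0 ⇒ local minimum; g''(4) = -12 < 0 ⇒ local maximum.
The local minimum is g(0) = 2.

2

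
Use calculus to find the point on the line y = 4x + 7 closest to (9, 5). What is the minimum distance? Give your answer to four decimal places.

Minimize D(x)^2 = (x - 9)^2 + (4x + 2)^2.
d/dx[D^2] = 2(x - 9) + 2·4·(4x + 2) = 0 ⇒ x = 1/17.
Then y = 123/17 and the distance is √(1444/17) ≈ 9.2164.

9.2164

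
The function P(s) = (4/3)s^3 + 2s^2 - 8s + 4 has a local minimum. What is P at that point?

-2/3

Critical points: P'(s) = 4s^2 + 4s - 8 vanishes at s = -2, 1.
Since P''(s) = 8s + 4, we get P''(-2) = -12 < 0 ⇒ local maximum; P''(1) = 12 > 0 ⇒ local minimum.
So the local minimum value is P(1) = -2/3.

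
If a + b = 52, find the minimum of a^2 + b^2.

With a + b = 52, a^2 + b^2 = a^2 + (52 − a)^2.
The derivative 2a − 2(52 − a) = 4a − 104 vanishes at a = 26; second derivative 4 > 0, a minimum.
The minimum is 2·(26)^2 = 1352.

1352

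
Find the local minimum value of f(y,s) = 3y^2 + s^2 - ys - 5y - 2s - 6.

-113/11

∂f/∂y = 6y - s - 5 = 0 and ∂f/∂s = -y + 2s - 2 = 0, so (y, s) = (12/11, 17/11).
The Hessian has f_{yy} = 6, f_{ss} = 2, f_{ys} = -1, giving D = 11 > 0 with f_{yy} > 0, so the point is a local minimum.
f(12/11, 17/11) = -113/11.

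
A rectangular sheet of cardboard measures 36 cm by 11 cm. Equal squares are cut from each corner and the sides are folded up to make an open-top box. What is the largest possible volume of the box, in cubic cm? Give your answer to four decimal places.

465.0039

With cut size x, the volume is V(x) = x(36 − 2x)(11 − 2x) for 0 < x < 5.5.
V'(x) = 12x^2 − 188x + 396. Setting V'(x) = 0 gives x ≈ 2.5078 (the root in (0, 5.5)).
V''(x) = 24x − 188 is negative there, so this is the maximum; V ≈ 465.0039.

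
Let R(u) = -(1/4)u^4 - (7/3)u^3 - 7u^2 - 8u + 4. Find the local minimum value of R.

Critical points: R'(u) = -u^3 - 7u^2 - 14u - 8 vanishes at u = -4, -2, -1.
Second-derivative test with R''(u) = -3u^2 - 14u - 14: R''(-4) = -6 < 0 ⇒ local maximum; R''(-2) = 2 > 0 ⇒ local minimum; R''(-1) = -3 < 0 ⇒ local maximum.
So the local minimum value is R(-2) = 20/3.

20/3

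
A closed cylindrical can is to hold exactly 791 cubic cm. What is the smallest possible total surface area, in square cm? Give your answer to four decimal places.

473.4770

With radius r and height h, πr²h = 791 so h = 791/(πr²), and S(r) = 2πr² + 2πrh = 2πr² + 2·791/r.
S'(r) = 4πr − 2·791/r² = 0 ⇒ r³ = 791/(2π), so r ≈ 5.0119 and h = 2r ≈ 10.0237.
S''(r) = 4π + 4·791/r³ > 0, so this is the minimum; S ≈ 473.4770.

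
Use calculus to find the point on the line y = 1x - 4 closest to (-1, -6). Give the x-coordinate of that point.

Minimize D(x)^2 = (x + 1)^2 + (x + 2)^2.
d/dx[D^2] = 2(x + 1) + 2·1·(x + 2) = 0 ⇒ x = -3/2.
Then y = -11/2 and the distance is √(1/2) ≈ 0.7071.

-3/2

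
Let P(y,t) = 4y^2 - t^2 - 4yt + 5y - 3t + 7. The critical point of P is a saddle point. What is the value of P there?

∂P/∂y = 8y - 4t + 5 = 0 and ∂P/∂t = -4y - 2t - 3 = 0, so (y, t) = (-11/16, -1/8).
The Hessian has P_{yy} = 8, P_{tt} = -2, P_{yt} = -4, giving D = -32 < 0, so the point is a saddle point.
P(-11/16, -1/8) = 175/32.

175/32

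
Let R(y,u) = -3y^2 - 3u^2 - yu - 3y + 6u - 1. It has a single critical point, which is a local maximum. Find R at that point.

∂R/∂y = -6y - u - 3 = 0 and ∂R/∂u = -y - 6u + 6 = 0, so (y, u) = (-24/35, 39/35).
The Hessian has R_{yy} = -6, R_{uu} = -6, R_{yu} = -1, giving D = 35 > 0 with R_{yy} < 0, so the point is a local maximum.
R(-24/35, 39/35) = 118/35.

118/35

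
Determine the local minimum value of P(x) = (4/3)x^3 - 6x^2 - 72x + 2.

-358

P'(x) = 4x^2 - 12x - 72 = 0 at x = -3, 6.
Since P''(x) = 8x - 12, we get P''(-3) = -36 < 0 ⇒ local maximum; P''(6) = 36 > 0 ⇒ local minimum.
The local minimum is P(6) = -358.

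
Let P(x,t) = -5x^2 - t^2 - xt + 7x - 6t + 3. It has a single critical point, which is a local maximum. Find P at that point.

∂P/∂x = -10x - t + 7 = 0 and ∂P/∂t = -x - 2t - 6 = 0, so (x, t) = (20/19, -67/19).
The Hessian has P_{xx} = -10, P_{tt} = -2, P_{xt} = -1, giving D = 19 > 0 with P_{xx} < 0, so the point is a local maximum.
P(20/19, -67/19) = 328/19.

328/19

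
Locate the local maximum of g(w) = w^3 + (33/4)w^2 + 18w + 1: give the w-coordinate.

g'(w) = 3w^2 + (33/2)w + 18. Setting g'(w) = 0 gives w ∈ {-4, -3/2}.
Since g''(w) = 6w + 33/2, we get g''(-4) = -15/2 < 0 ⇒ local maximum; g''(-3/2) = 15/2 > 0 ⇒ local minimum.
The local maximum is g(-4) = -3.

-4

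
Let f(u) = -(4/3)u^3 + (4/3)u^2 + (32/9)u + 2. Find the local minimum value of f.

Critical points: f'(u) = -4u^2 + (8/3)u + 32/9 vanishes at u = -2/3, 4/3.
Since f''(u) = -8u + 8/3, we get f''(-2/3) = 8 > 0 ⇒ local minimum; f''(4/3) = -8 < 0 ⇒ local maximum.
The local minimum is f(-2/3) = 50/81.

50/81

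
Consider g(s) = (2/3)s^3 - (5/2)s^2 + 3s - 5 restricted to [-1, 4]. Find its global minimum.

-67/6

g'(s) = 2s^2 - 5s + 3, which vanishes at s = 1 and s = 3/2.
Compare values at every candidate in [-1, 4]: g(-1) = -67/6,  g(1) = -23/6,  g(3/2) = -31/8,  g(4) = 29/3.
The minimum over the interval is -67/6, attained at s = -1.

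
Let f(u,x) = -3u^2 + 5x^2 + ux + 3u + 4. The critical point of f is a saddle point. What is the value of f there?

289/61

∂f/∂u = -6u + x + 3 = 0 and ∂f/∂x = u + 10x = 0, so (u, x) = (30/61, -3/61).
The Hessian has f_{uu} = -6, f_{xx} = 10, f_{ux} = 1, giving D = -61 < 0, so the point is a saddle point.
f(30/61, -3/61) = 289/61.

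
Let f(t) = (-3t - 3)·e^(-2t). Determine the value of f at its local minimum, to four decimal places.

f'(t) = (-3)·e^(-2t) + (-3t - 3)·(-2)·e^(-2t) = (6t + 3)·e^(-2t). Since e^(-2t) > 0, the only critical point is t = -1/2.
f''(-1/2) has the same sign as 6 > 0, so this is a local minimum.
f(-1/2) = (-3/2)·e^(1) ≈ -4.0774.

-4.0774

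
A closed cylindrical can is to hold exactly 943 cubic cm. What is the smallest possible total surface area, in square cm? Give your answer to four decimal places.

532.3399

With radius r and height h, πr²h = 943 so h = 943/(πr²), and S(r) = 2πr² + 2πrh = 2πr² + 2·943/r.
S'(r) = 4πr − 2·943/r² = 0 ⇒ r³ = 943/(2π), so r ≈ 5.3143 and h = 2r ≈ 10.6285.
S''(r) = 4π + 4·943/r³ > 0, so this is the minimum; S ≈ 532.3399.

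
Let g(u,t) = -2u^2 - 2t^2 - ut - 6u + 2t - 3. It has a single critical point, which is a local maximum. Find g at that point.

47/15

∂g/∂u = -4u - t - 6 = 0 and ∂g/∂t = -u - 4t + 2 = 0, so (u, t) = (-26/15, 14/15).
The Hessian has g_{uu} = -4, g_{tt} = -4, g_{ut} = -1, giving D = 15 > 0 with g_{uu} < 0, so the point is a local maximum.
g(-26/15, 14/15) = 47/15.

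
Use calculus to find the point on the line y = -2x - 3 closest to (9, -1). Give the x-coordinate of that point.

Minimize D(x)^2 = (x - 9)^2 + (-2x - 2)^2.
d/dx[D^2] = 2(x - 9) + 2·(-2)·(-2x - 2) = 0 ⇒ x = 1.
Then y = -5 and the distance is √(80) ≈ 8.9443.

1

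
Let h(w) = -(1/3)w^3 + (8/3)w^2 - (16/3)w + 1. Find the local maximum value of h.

1

h'(w) = -w^2 + (16/3)w - 16/3 = 0 at w = 4/3, 4.
Second-derivative test with h''(w) = -2w + 16/3: h''(4/3) = 8/3 > 0 ⇒ local minimum; h''(4) = -8/3 < 0 ⇒ local maximum.
Thus h has its local maximum at w = 4, with value 1.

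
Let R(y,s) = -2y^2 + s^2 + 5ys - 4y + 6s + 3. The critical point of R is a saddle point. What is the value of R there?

163/33

∂R/∂y = -4y + 5s - 4 = 0 and ∂R/∂s = 5y + 2s + 6 = 0, so (y, s) = (-38/33, -4/33).
The Hessian has R_{yy} = -4, R_{ss} = 2, R_{ys} = 5, giving D = -33 < 0, so the point is a saddle point.
R(-38/33, -4/33) = 163/33.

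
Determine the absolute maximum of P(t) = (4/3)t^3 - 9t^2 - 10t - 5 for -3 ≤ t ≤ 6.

Differentiating, P'(t) = 4t^2 - 18t - 10; which vanishes at t = -1/2 and t = 5.
Compare values at every candidate in [-3, 6]: P(-3) = -92,  P(-1/2) = -29/12,  P(5) = -340/3,  P(6) = -101.
The maximum over the interval is -29/12, attained at t = -1/2.

-29/12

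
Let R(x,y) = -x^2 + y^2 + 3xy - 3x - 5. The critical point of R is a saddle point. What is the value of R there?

∂R/∂x = -2x + 3y - 3 = 0 and ∂R/∂y = 3x + 2y = 0, so (x, y) = (-6/13, 9/13).
The Hessian has R_{xx} = -2, R_{yy} = 2, R_{xy} = 3, giving D = -13 < 0, so the point is a saddle point.
R(-6/13, 9/13) = -56/13.

-56/13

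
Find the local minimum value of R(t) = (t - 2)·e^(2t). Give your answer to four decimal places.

-10.0428

Differentiating with the product rule gives R'(t) = (2t - 3)·e^(2t). Since e^(2t) > 0, the only critical point is t = 3/2.
R''(3/2) has the same sign as 2 > 0, so this is a local minimum.
R(3/2) = (-1/2)·e^(3) ≈ -10.0428.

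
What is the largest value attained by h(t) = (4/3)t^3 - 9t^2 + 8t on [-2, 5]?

23/12

Differentiating, h'(t) = 4t^2 - 18t + 8; which vanishes at t = 1/2 and t = 4.
Evaluating at the critical points and endpoints: h(-2) = -188/3; h(1/2) = 23/12; h(4) = -80/3; h(5) = -55/3.
So the maximum is h(1/2) = 23/12.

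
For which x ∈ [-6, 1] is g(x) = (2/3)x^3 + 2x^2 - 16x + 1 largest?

-4

The derivative is 2x^2 + 4x - 16, whose only zero in [-6, 1] is x = -4.
Evaluating at the critical points and endpoints: g(-6) = 25,  g(-4) = 163/3,  g(1) = -37/3.
The maximum over the interval is 163/3, attained at x = -4.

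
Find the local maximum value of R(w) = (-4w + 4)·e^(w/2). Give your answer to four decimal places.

4.8522

By the product rule, R'(w) = (-2w - 2)·e^(w/2). Since e^(w/2) > 0, the only critical point is w = -1.
R''(-1) has the same sign as -2 < 0, so this is a local maximum.
R(-1) = (8)·e^(-1/2) ≈ 4.8522.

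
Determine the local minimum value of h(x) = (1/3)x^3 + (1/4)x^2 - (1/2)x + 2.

89/48

h'(x) = x^2 + (1/2)x - 1/2 = 0 at x = -1, 1/2.
Since h''(x) = 2x + 1/2, we get h''(-1) = -3/2 < 0 ⇒ local maximum; h''(1/2) = 3/2 > 0 ⇒ local minimum.
Thus h has its local minimum at x = 1/2, with value 89/48.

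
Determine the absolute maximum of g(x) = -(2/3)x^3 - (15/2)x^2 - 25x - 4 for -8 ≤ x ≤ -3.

g'(x) = -2x^2 - 15x - 25, whose only zero in [-8, -3] is x = -5.
Evaluating at the critical points and endpoints: g(-8) = 172/3; g(-5) = 101/6; g(-3) = 43/2.
So the maximum is g(-8) = 172/3.

172/3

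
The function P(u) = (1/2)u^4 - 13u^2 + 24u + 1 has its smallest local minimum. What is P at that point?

Critical points: P'(u) = 2u^3 - 26u + 24 vanishes at u = -4, 1, 3.
Second-derivative test with P''(u) = 6u^2 - 26: P''(-4) = 70 > 0 ⇒ local minimum; P''(1) = -20 < 0 ⇒ local maximum; P''(3) = 28 > 0 ⇒ local minimum.
Thus P has its smallest local minimum at u = -4, with value -175.

-175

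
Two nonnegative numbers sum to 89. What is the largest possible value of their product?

With x + y = 89, the product is P(x) = x(89 − x).
P'(x) = 89 − 2x = 0 gives x = 89/2; P'' = −2 < 0, so this is the maximum.
P = 89/2·89/2 = 7921/4.

7921/4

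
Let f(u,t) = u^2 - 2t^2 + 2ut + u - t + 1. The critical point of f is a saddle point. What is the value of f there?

∂f/∂u = 2u + 2t + 1 = 0 and ∂f/∂t = 2u - 4t - 1 = 0, so (u, t) = (-1/6, -1/3).
The Hessian has f_{uu} = 2, f_{tt} = -4, f_{ut} = 2, giving D = -12 < 0, so the point is a saddle point.
f(-1/6, -1/3) = 13/12.

13/12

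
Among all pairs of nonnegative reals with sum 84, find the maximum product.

With x + y = 84, the product is P(x) = x(84 − x).
P'(x) = 84 − 2x = 0 gives x = 42; P'' = −2 < 0, so this is the maximum.
P = 42·42 = 1764.

1764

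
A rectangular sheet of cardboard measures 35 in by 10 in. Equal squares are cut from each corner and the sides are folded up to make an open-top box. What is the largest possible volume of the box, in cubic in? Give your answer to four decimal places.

377.5691

With cut size x, the volume is V(x) = x(35 − 2x)(10 − 2x) for 0 < x < 5.
V'(x) = 12x^2 − 180x + 350. Setting V'(x) = 0 gives x ≈ 2.2958 (the root in (0, 5)).
V''(x) = 24x − 180 is negative there, so this is the maximum; V ≈ 377.5691.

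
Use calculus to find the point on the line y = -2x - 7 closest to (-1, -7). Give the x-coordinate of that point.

Minimize D(x)^2 = (x + 1)^2 + (-2x)^2.
d/dx[D^2] = 2(x + 1) + 2·(-2)·(-2x) = 0 ⇒ x = -1/5.
Then y = -33/5 and the distance is √(4/5) ≈ 0.8944.

-1/5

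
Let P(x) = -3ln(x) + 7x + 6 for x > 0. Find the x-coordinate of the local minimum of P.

P'(x) = -3/x + 7 = 0 gives x = 3/7.
P''(x) = 3/x², which is positive for x > 0, so this is a local minimum.
P(3/7) = -3·ln(3/7) + 3 + 6 ≈ 11.5419.

3/7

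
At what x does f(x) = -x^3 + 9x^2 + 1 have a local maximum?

f'(x) = -3x^2 + 18x. Setting f'(x) = 0 gives x ∈ {0, 6}.
f''(x) = -6x + 18. f''(0) = 18 > 0 ⇒ local minimum; f''(6) = -18 < 0 ⇒ local maximum.
So the local maximum value is f(6) = 109.

6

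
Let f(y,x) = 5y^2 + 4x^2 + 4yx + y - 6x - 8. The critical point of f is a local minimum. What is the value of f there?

-45/4

∂f/∂y = 10y + 4x + 1 = 0 and ∂f/∂x = 4y + 8x - 6 = 0, so (y, x) = (-1/2, 1).
The Hessian has f_{yy} = 10, f_{xx} = 8, f_{yx} = 4, giving D = 64 > 0 with f_{yy} > 0, so the point is a local minimum.
f(-1/2, 1) = -45/4.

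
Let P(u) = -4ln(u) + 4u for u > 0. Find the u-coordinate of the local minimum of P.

1

P'(u) = -4/u + 4 = 0 gives u = 1.
P''(u) = 4/u², which is positive for u > 0, so this is a local minimum.
P(1) = -4·ln(1) + 4 ≈ 4.0000.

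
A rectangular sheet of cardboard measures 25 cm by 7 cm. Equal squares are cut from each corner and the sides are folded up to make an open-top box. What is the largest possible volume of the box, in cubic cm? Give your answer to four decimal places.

132.5487

With cut size x, the volume is V(x) = x(25 − 2x)(7 − 2x) for 0 < x < 3.5.
V'(x) = 12x^2 − 128x + 175. Setting V'(x) = 0 gives x ≈ 1.6103 (the root in (0, 3.5)).
V''(x) = 24x − 128 is negative there, so this is the maximum; V ≈ 132.5487.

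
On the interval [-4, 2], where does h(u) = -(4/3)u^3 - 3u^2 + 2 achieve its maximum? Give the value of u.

-4

h'(u) = -4u^2 - 6u, which vanishes at u = -3/2 and u = 0.
Evaluating at the critical points and endpoints: h(-4) = 118/3,  h(-3/2) = -1/4,  h(0) = 2,  h(2) = -62/3.
The maximum over the interval is 118/3, attained at u = -4.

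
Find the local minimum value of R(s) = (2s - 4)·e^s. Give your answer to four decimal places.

By the product rule, R'(s) = (2s - 2)·e^s. Since e^s > 0, the only critical point is s = 1.
R''(1) has the same sign as 2 > 0, so this is a local minimum.
R(1) = (-2)·e^(1) ≈ -5.4366.

-5.4366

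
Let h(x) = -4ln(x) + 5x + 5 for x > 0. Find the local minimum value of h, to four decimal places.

9.8926

h'(x) = -4/x + 5 = 0 gives x = 4/5.
h''(x) = 4/x², which is positive for x > 0, so this is a local minimum.
h(4/5) = -4·ln(4/5) + 4 + 5 ≈ 9.8926.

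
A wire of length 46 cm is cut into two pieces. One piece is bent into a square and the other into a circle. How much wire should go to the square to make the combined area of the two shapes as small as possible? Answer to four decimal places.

Let x be the length used for the square. Square side x/4; circle radius (46−x)/(2π).
A(x) = (x/4)² + π·((46−x)/(2π))² = x²/16 + (46−x)²/(4π) for 0 ≤ x ≤ 46. A'(x) = x/8 − (46−x)/(2π) = 0 gives x = 4·46/(π+4) ≈ 25.7646.
A'' = 1/8 + 1/(2π) > 0, so this gives the minimum combined area; x ≈ 25.7646 cm to the square.

25.7646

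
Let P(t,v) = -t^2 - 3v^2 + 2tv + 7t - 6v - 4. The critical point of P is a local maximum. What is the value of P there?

∂P/∂t = -2t + 2v + 7 = 0 and ∂P/∂v = 2t - 6v - 6 = 0, so (t, v) = (15/4, 1/4).
The Hessian has P_{tt} = -2, P_{vv} = -6, P_{tv} = 2, giving D = 8 > 0 with P_{tt} < 0, so the point is a local maximum.
P(15/4, 1/4) = 67/8.

67/8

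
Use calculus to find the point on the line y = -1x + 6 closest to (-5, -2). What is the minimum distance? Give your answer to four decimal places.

9.1924

Minimize D(x)^2 = (x + 5)^2 + (-x + 8)^2.
d/dx[D^2] = 2(x + 5) + 2·(-1)·(-x + 8) = 0 ⇒ x = 3/2.
Then y = 9/2 and the distance is √(169/2) ≈ 9.1924.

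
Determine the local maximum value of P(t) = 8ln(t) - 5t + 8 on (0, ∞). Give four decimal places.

P'(t) = 8/t − 5 = 0 gives t = 8/5.
P''(t) = -8/t², which is negative for t > 0, so this is a local maximum.
P(8/5) = 8·ln(8/5) - 8 + 8 ≈ 3.7600.

3.7600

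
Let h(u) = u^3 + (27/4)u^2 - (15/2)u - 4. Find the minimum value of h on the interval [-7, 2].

-95/16

Differentiating, h'(u) = 3u^2 + (27/2)u - 15/2; which vanishes at u = -5 and u = 1/2.
Compare values at every candidate in [-7, 2]: h(-7) = 145/4,  h(-5) = 309/4,  h(1/2) = -95/16,  h(2) = 16.
Hence the absolute minimum is -95/16 at u = 1/2.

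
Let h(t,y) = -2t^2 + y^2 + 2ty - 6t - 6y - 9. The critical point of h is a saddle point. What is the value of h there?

∂h/∂t = -4t + 2y - 6 = 0 and ∂h/∂y = 2t + 2y - 6 = 0, so (t, y) = (0, 3).
The Hessian has h_{tt} = -4, h_{yy} = 2, h_{ty} = 2, giving D = -12 < 0, so the point is a saddle point.
h(0, 3) = -18.

-18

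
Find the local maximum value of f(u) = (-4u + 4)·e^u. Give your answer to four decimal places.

f'(u) = (-4)·e^u + (-4u + 4)·1·e^u = (-4u)·e^u. Since e^u > 0, the only critical point is u = 0.
f''(0) has the same sign as -4 < 0, so this is a local maximum.
f(0) = (4)·e^(0) ≈ 4.0000.

4.0000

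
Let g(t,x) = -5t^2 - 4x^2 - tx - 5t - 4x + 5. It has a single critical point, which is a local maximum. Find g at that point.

∂g/∂t = -10t - x - 5 = 0 and ∂g/∂x = -t - 8x - 4 = 0, so (t, x) = (-36/79, -35/79).
The Hessian has g_{tt} = -10, g_{xx} = -8, g_{tx} = -1, giving D = 79 > 0 with g_{tt} < 0, so the point is a local maximum.
g(-36/79, -35/79) = 555/79.

555/79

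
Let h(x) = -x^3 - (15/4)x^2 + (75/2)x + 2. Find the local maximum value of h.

907/16

Critical points: h'(x) = -3x^2 - (15/2)x + 75/2 vanishes at x = -5, 5/2.
h''(x) = -6x - 15/2. h''(-5) = 45/2 > 0 ⇒ local minimum; h''(5/2) = -45/2 < 0 ⇒ local maximum.
The local maximum is h(5/2) = 907/16.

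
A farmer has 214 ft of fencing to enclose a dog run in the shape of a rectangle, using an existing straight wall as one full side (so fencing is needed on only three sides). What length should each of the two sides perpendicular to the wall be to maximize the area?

107/2

Let the sides perpendicular to the wall have length x and the parallel side y, so 2x + y = 214 and the area is A = xy = x(214 − 2x).
A'(x) = 214 − 4x = 0 gives x = 107/2, and A''(x) = −4 < 0 confirms a maximum.
Then y = 214 − 2·107/2 = 107 and A = 11449/2.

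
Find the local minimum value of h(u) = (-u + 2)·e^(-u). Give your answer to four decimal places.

h'(u) = (-1)·e^(-u) + (-u + 2)·(-1)·e^(-u) = (u - 3)·e^(-u). Since e^(-u) > 0, the only critical point is u = 3.
h''(3) has the same sign as 1 > 0, so this is a local minimum.
h(3) = (-1)·e^(-3) ≈ -0.0498.

-0.0498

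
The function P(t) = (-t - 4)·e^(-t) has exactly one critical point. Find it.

-3

P'(t) = (-1)·e^(-t) + (-t - 4)·(-1)·e^(-t) = (t + 3)·e^(-t). Since e^(-t) > 0, the only critical point is t = -3.
P''(-3) has the same sign as 1 > 0, so this is a local minimum.
P(-3) = (-1)·e^(3) ≈ -20.0855.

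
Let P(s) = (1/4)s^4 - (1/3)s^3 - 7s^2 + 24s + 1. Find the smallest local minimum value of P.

-365/3

P'(s) = s^3 - s^2 - 14s + 24 = 0 at s = -4, 2, 3.
Since P''(s) = 3s^2 - 2s - 14, we get P''(-4) = 42 > 0 ⇒ local minimum; P''(2) = -6 < 0 ⇒ local maximum; P''(3) = 7 > 0 ⇒ local minimum.
So the smallest local minimum value is P(-4) = -365/3.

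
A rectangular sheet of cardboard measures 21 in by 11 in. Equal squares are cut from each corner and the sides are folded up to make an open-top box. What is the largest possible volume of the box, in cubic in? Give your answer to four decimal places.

241.4080

With cut size x, the volume is V(x) = x(21 − 2x)(11 − 2x) for 0 < x < 5.5.
V'(x) = 12x^2 − 128x + 231. Setting V'(x) = 0 gives x ≈ 2.3011 (the root in (0, 5.5)).
V''(x) = 24x − 128 is negative there, so this is the maximum; V ≈ 241.4080.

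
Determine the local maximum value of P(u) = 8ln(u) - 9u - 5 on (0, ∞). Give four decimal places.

-13.9423

P'(u) = 8/u − 9 = 0 gives u = 8/9.
P''(u) = -8/u², which is negative for u > 0, so this is a local maximum.
P(8/9) = 8·ln(8/9) - 8 - 5 ≈ -13.9423.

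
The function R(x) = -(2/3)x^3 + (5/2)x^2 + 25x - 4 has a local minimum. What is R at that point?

-971/24

R'(x) = -2x^2 + 5x + 25. Setting R'(x) = 0 gives x ∈ {-5/2, 5}.
Since R''(x) = -4x + 5, we get R''(-5/2) = 15 > 0 ⇒ local minimum; R''(5) = -15 < 0 ⇒ local maximum.
So the local minimum value is R(-5/2) = -971/24.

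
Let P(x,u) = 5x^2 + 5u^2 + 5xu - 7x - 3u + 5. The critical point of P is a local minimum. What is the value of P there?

∂P/∂x = 10x + 5u - 7 = 0 and ∂P/∂u = 5x + 10u - 3 = 0, so (x, u) = (11/15, -1/15).
The Hessian has P_{xx} = 10, P_{uu} = 10, P_{xu} = 5, giving D = 75 > 0 with P_{xx} > 0, so the point is a local minimum.
P(11/15, -1/15) = 38/15.

38/15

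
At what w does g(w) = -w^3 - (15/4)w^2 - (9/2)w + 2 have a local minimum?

g'(w) = -3w^2 - (15/2)w - 9/2. Setting g'(w) = 0 gives w ∈ {-3/2, -1}.
Second-derivative test with g''(w) = -6w - 15/2: g''(-3/2) = 3/2 > 0 ⇒ local minimum; g''(-1) = -3/2 < 0 ⇒ local maximum.
So the local minimum value is g(-3/2) = 59/16.

-3/2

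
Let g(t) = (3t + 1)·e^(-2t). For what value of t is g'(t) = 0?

1/6

By the product rule, g'(t) = (-6t + 1)·e^(-2t). Since e^(-2t) > 0, the only critical point is t = 1/6.
g''(1/6) has the same sign as -6 < 0, so this is a local maximum.
g(1/6) = (3/2)·e^(-1/3) ≈ 1.0748.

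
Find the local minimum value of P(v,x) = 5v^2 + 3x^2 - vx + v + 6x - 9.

-720/59

∂P/∂v = 10v - x + 1 = 0 and ∂P/∂x = -v + 6x + 6 = 0, so (v, x) = (-12/59, -61/59).
The Hessian has P_{vv} = 10, P_{xx} = 6, P_{vx} = -1, giving D = 59 > 0 with P_{vv} > 0, so the point is a local minimum.
P(-12/59, -61/59) = -720/59.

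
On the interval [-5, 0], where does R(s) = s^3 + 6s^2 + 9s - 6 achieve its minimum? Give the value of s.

-5

The derivative is 3s^2 + 12s + 9, which vanishes at s = -3 and s = -1.
Candidates: R(-5) = -26, R(-3) = -6, R(-1) = -10, R(0) = -6.
So the minimum is R(-5) = -26.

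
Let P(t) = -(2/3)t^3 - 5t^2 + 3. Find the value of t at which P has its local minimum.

Critical points: P'(t) = -2t^2 - 10t vanishes at t = -5, 0.
Since P''(t) = -4t - 10, we get P''(-5) = 10 > 0 ⇒ local minimum; P''(0) = -10 < 0 ⇒ local maximum.
Thus P has its local minimum at t = -5, with value -116/3.

-5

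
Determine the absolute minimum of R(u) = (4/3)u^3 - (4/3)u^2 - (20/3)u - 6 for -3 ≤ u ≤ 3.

The derivative is 4u^2 - (8/3)u - 20/3, which vanishes at u = -1 and u = 5/3.
Candidates: R(-3) = -34,  R(-1) = -2,  R(5/3) = -1186/81,  R(3) = -2.
So the minimum is R(-3) = -34.

-34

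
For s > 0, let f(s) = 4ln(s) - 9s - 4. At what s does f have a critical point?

4/9

f'(s) = 4/s − 9 = 0 gives s = 4/9.
f''(s) = -4/s², which is negative for s > 0, so this is a local maximum.
f(4/9) = 4·ln(4/9) - 4 - 4 ≈ -11.2437.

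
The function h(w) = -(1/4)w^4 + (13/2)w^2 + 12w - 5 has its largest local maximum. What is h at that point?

h'(w) = -w^3 + 13w + 12. Setting h'(w) = 0 gives w ∈ {-3, -1, 4}.
Since h''(w) = -3w^2 + 13, we get h''(-3) = -14 < 0 ⇒ local maximum; h''(-1) = 10 > 0 ⇒ local minimum; h''(4) = -35 < 0 ⇒ local maximum.
So the largest local maximum value is h(4) = 83.

83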